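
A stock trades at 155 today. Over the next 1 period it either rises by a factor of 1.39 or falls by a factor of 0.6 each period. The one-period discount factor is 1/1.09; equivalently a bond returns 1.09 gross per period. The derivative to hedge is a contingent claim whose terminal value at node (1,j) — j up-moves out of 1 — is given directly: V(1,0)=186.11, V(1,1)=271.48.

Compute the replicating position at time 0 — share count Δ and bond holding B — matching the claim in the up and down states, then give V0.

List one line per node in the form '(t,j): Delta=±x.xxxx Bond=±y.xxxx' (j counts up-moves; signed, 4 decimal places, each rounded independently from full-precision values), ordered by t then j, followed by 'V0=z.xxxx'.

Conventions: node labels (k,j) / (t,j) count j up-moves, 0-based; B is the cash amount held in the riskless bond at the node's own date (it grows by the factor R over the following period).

(0,0): Delta=0.6972 Bond=111.2587
V0=219.3220

The replicating-portfolio and risk-neutral prices coincide; use p* = (1.09−0.6)/(1.39−0.6) = 0.6203 for the latter.
At maturity the claim pays: V(1,0)=186.1100, V(1,1)=271.4800
Node (0,0) S=155.0000: V=(p*·271.4800+(1−p*)·186.1100)/1.09=219.3220; Δ=(271.4800−186.1100)/(215.4500−93.0000)=0.6972; B=V−Δ·S=111.2587
Check: Δ(0,0)·S0 + B(0,0) = 219.3220 = V0.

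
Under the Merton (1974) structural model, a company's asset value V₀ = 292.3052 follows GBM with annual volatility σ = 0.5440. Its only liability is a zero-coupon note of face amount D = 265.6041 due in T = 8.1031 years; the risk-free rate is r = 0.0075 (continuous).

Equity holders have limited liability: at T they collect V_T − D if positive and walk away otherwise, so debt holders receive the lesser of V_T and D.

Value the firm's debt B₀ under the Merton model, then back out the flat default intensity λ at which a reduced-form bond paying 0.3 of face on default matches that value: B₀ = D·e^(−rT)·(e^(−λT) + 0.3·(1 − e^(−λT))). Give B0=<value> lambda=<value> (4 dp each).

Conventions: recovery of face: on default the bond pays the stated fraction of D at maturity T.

B0=118.3287 lambda=0.1722

Equity is a call on the firm's assets struck at D = 265.6041:
d₁ = [ln(V₀/D) + (r + σ²/2)T] / (σ√T)
   = [ln(292.3052/265.6041) + (0.0075 + 0.5·0.5440²)·8.1031] / (0.5440·√8.1031)
   = [0.095792 + 1.259773] / 1.548547 = 0.875378
d₂ = d₁ − σ√T = 0.875378 − 1.548547 = -0.673169
N(d₁) = 0.809316,  N(d₂) = 0.250420,  e^(−rT) = 0.941037
E₀ = V₀·N(d₁) − D·e^(−rT)·N(d₂)
   = 292.3052·0.809316 − 265.6041·0.941037·0.250420 = 173.976524
B₀ = V₀ − E₀ = 292.3052 − 173.976524 = 118.328676
e^(−λT) = (B₀·e^(rT)/D − 0.3)/(1 − 0.3) = (118.3287·1.062658/265.6041 − 0.3)/0.7 = 0.24774629
λ = −ln(0.24774629)/8.1031 = 0.172200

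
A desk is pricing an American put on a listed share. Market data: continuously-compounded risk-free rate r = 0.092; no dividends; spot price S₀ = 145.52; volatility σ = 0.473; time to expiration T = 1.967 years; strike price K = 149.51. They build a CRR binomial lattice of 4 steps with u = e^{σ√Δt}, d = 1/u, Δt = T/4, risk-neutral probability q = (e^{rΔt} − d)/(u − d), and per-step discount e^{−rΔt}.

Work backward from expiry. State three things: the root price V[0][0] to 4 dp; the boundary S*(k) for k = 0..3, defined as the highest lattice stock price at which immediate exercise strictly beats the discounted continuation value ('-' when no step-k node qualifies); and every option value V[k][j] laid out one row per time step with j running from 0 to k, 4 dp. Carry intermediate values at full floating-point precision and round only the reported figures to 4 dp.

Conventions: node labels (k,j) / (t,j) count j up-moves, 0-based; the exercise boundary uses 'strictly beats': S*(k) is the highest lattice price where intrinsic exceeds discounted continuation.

params: Δt=0.49175 u=1.39332 d=0.71771 q=0.48633 e^(-rΔt)=0.95577
t_4 payoffs: 110.8985 74.5517 3.9900 0.0000 0.0000
t_3: node(3,0) S=53.7983 payoff=95.7117 vs cont=89.0985 → 95.7117 [stop]  node(3,1) S=104.4411 payoff=45.0689 vs cont=38.4557 → 45.0689 [stop]  node(3,2) S=202.7562 payoff=0.0000 vs cont=1.9589 → 1.9589 [wait]  node(3,3) S=393.6199 payoff=0.0000 vs cont=0.0000 → 0.0000 [wait]  ⇒ S*(3)=104.4411
t_2: node(2,0) S=74.9583 payoff=74.5517 vs cont=67.9384 → 74.5517 [stop]  node(2,1) S=145.5200 payoff=3.9900 vs cont=23.0371 → 23.0371 [wait]  node(2,2) S=282.5046 payoff=0.0000 vs cont=0.9617 → 0.9617 [wait]  ⇒ S*(2)=74.9583
t_1: node(1,0) S=104.4411 payoff=45.0689 vs cont=47.3091 → 47.3091 [wait]  node(1,1) S=202.7562 payoff=0.0000 vs cont=11.7570 → 11.7570 [wait]  ⇒ S*(1)=-
t_0: node(0,0) S=145.5200 payoff=3.9900 vs cont=28.6912 → 28.6912 [wait]  ⇒ S*(0)=-

price = 28.6912
boundary = - - 74.9583 104.4411
tree:
28.6912
47.3091 11.7570
74.5517 23.0371 0.9617
95.7117 45.0689 1.9589 0.0000
110.8985 74.5517 3.9900 0.0000 0.0000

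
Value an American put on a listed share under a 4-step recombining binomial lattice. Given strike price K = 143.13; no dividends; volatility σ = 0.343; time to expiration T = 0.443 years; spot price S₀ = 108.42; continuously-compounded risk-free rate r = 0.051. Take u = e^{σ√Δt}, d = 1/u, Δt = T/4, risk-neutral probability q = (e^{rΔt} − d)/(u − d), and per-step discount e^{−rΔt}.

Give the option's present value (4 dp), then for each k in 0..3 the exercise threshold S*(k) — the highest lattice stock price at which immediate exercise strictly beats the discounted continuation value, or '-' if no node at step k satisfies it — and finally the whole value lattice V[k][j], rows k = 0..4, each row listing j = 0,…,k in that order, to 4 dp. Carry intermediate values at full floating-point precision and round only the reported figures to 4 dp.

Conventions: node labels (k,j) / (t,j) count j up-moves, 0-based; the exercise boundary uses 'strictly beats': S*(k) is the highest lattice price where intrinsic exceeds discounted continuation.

price = 34.8749
boundary = - 96.7244 108.4200 121.5299
tree:
34.8749
46.4056 23.5679
56.8396 34.7100 12.5265
66.1481 46.4056 21.6001 3.4588
74.4524 56.8396 34.7100 6.9051 0.0000

params: Δt=0.11075 u=1.12092 d=0.89213 q=0.49625 e^(-rΔt)=0.99437
t_4 payoffs: 74.4524 56.8396 34.7100 6.9051 0.0000
t_3: node(3,0) S=76.9819 payoff=66.1481 vs cont=65.3419 → 66.1481 [stop]  node(3,1) S=96.7244 payoff=46.4056 vs cont=45.5995 → 46.4056 [stop]  node(3,2) S=121.5299 payoff=21.6001 vs cont=20.7940 → 21.6001 [stop]  node(3,3) S=152.6969 payoff=0.0000 vs cont=3.4588 → 3.4588 [wait]  ⇒ S*(3)=121.5299
t_2: node(2,0) S=86.2904 payoff=56.8396 vs cont=56.0335 → 56.8396 [stop]  node(2,1) S=108.4200 payoff=34.7100 vs cont=33.9038 → 34.7100 [stop]  node(2,2) S=136.2249 payoff=6.9051 vs cont=12.5265 → 12.5265 [wait]  ⇒ S*(2)=108.4200
t_1: node(1,0) S=96.7244 payoff=46.4056 vs cont=45.5995 → 46.4056 [stop]  node(1,1) S=121.5299 payoff=21.6001 vs cont=23.5679 → 23.5679 [wait]  ⇒ S*(1)=96.7244
t_0: node(0,0) S=108.4200 payoff=34.7100 vs cont=34.8749 → 34.8749 [wait]  ⇒ S*(0)=-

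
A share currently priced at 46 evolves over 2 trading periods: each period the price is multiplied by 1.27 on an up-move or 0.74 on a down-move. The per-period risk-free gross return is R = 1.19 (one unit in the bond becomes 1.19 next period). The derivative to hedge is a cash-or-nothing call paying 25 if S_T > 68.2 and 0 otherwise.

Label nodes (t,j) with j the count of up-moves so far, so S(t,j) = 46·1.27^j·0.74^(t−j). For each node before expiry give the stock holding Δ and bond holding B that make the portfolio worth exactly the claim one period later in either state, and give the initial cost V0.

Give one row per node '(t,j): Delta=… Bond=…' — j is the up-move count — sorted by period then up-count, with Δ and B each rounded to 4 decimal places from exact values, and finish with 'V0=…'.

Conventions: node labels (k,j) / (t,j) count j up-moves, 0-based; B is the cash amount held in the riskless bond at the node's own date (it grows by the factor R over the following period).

Since d<R<u, set p* = (R−d)/(u−d) = 0.8491; price each node as the discounted p*-expectation of its children.
Terminal payoffs: V(2,0)=0.0000, V(2,1)=0.0000, V(2,2)=25.0000
(1,0): S=34.0400. Δ = (V_up−V_dn)/(S_up−S_dn) = (0.0000−0.0000)/(43.2308−25.1896) = 0.0000. V = [p*·0.0000 + (1−p*)·0.0000]/1.19 = 0.0000. B = V − Δ·S = 0.0000.
(1,1): S=58.4200. Δ = (V_up−V_dn)/(S_up−S_dn) = (25.0000−0.0000)/(74.1934−43.2308) = 0.8074. V = [p*·25.0000 + (1−p*)·0.0000]/1.19 = 17.8373. B = V − Δ·S = -29.3325.
(0,0): S=46.0000. Δ = (V_up−V_dn)/(S_up−S_dn) = (17.8373−0.0000)/(58.4200−34.0400) = 0.7316. V = [p*·17.8373 + (1−p*)·0.0000]/1.19 = 12.7268. B = V − Δ·S = -20.9285.
Verification: the root portfolio costs Δ(0,0)·S0 + B(0,0) = 12.7268, matching V0.

(0,0): Delta=0.7316 Bond=-20.9285
(1,0): Delta=0.0000 Bond=0.0000
(1,1): Delta=0.8074 Bond=-29.3325
V0=12.7268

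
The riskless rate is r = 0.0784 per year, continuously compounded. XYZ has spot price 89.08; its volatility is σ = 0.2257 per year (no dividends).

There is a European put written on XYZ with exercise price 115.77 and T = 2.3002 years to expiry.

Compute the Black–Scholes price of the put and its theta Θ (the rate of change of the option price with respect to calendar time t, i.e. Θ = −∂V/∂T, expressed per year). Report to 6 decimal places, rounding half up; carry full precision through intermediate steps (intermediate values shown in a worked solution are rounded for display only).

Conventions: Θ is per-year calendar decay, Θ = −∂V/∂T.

price = 16.768923
Θ = 2.356639

σ√T = 0.2257·√2.3002 = 0.342306
d₁ = (ln(S/K) + (r+σ²/2)T) / (σ√T) = (ln(89.08/115.77) + (0.0784+0.2257²/2)·2.3002) / 0.342306 = (-0.262071 + 0.238922) / 0.342306 = -0.067625
d₂ = d₁ − σ√T = -0.067625 − 0.342306 = -0.409930
e^{−rT} = 0.834990
N(−d₁) = 0.526958,  N(−d₂) = 0.659072
Put price V = K·e^{−rT}·N(−d₂) − S·N(−d₁) = 63.710319 − 46.941396 = 16.768923
φ(d₁) = (1/√(2π))·e^{−d₁²/2} = 0.398031
Θ = −S·φ(d₁)·σ/(2√T) + r·K·e^{−rT}·N(−d₂) = −2.638250 + 4.994889 = 2.356639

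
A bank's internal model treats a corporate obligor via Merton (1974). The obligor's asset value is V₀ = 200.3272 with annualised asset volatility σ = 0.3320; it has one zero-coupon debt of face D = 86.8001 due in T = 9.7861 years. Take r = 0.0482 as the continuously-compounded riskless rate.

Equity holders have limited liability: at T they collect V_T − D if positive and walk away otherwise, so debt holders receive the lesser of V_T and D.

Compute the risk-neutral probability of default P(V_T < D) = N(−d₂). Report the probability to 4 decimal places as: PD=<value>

PD=0.2296

Work the structural quantities from V₀ = 200.3272 against face 86.8001:
d₁ = [ln(V₀/D) + (r + σ²/2)T] / (σ√T)
   = [ln(200.3272/86.8001) + (0.0482 + 0.5·0.3320²)·9.7861] / (0.3320·√9.7861)
   = [0.836344 + 1.011022] / 1.038587 = 1.778730
d₂ = d₁ − σ√T = 1.778730 − 1.038587 = 0.740143
risk-neutral PD = N(−d₂) = N(-0.740143) = 0.229607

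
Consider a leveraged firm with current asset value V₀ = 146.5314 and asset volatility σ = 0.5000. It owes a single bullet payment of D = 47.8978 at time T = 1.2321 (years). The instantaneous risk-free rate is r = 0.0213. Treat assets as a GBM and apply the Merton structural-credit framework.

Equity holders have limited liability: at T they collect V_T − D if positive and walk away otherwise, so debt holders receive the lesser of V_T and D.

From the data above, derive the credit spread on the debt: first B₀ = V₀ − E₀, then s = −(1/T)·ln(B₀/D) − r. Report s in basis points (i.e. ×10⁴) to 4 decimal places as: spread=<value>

spread=55.7826

Apply the equity-as-call identities (strike 47.8978, horizon 1.2321 years):
d₁ = [ln(V₀/D) + (r + σ²/2)T] / (σ√T)
   = [ln(146.5314/47.8978) + (0.0213 + 0.5·0.5000²)·1.2321] / (0.5000·√1.2321)
   = [1.118170 + 0.180256] / 0.555000 = 2.339507
d₂ = d₁ − σ√T = 2.339507 − 0.555000 = 1.784507
N(d₁) = 0.990345,  N(d₂) = 0.962829,  e^(−rT) = 0.974098
E₀ = V₀·N(d₁) − D·e^(−rT)·N(d₂)
   = 146.5314·0.990345 − 47.8978·0.974098·0.962829 = 100.193840
B₀ = V₀ − E₀ = 146.5314 − 100.193840 = 46.337560
spread = −(1/T)·ln(B₀/D) − r = −(1/1.2321)·ln(46.337560/47.8978) − 0.0213 = 0.00557826
in basis points: 0.00557826 × 10⁴ = 55.7826 bp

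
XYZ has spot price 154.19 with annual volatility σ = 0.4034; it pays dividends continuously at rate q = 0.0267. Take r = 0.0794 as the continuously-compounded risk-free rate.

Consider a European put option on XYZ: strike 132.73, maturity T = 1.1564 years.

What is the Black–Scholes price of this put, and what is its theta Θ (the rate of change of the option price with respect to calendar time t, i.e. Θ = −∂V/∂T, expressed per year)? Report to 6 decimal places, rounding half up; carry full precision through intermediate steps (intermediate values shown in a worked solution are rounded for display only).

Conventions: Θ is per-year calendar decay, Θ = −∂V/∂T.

price = 11.660074
Θ = -5.913308

σ√T = 0.4034·√1.1564 = 0.433800
d₁ = (ln(S/K) + (r−q+σ²/2)T) / (σ√T) = (ln(154.19/132.73) + (0.0794−0.0267+0.4034²/2)·1.1564) / 0.433800 = (0.149869 + 0.155034) / 0.433800 = 0.702863
d₂ = d₁ − σ√T = 0.702863 − 0.433800 = 0.269063
e^{−rT} = 0.912271
e^{−qT} = 0.969596
N(−d₁) = 0.241071,  N(−d₂) = 0.393941
Put price V = K·e^{−rT}·N(−d₂) − S·e^{−qT}·N(−d₁) = 47.700600 − 36.040525 = 11.660074
φ(d₁) = (1/√(2π))·e^{−d₁²/2} = 0.311627
Θ = −S·e^{−qT}·φ(d₁)·σ/(2√T) − q·S·e^{−qT}·N(−d₁) + r·K·e^{−rT}·N(−d₂) = −8.738453 − 0.962282 + 3.787428 = -5.913308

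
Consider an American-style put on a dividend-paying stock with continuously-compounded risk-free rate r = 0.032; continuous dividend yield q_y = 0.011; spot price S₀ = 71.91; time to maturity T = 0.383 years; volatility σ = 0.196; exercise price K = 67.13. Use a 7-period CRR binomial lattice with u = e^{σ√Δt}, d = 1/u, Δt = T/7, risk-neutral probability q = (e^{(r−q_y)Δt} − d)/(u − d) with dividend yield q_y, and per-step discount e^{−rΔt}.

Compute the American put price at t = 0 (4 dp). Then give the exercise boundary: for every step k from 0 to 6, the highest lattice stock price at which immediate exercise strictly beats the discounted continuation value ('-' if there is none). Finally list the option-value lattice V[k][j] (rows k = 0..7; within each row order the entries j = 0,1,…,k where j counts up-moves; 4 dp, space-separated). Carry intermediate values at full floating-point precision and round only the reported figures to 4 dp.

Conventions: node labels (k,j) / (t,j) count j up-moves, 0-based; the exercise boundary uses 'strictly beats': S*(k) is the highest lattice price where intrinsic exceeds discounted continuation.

price = 1.3751
boundary = - - - - - 57.1788 59.8612
tree:
1.3751
2.1939 0.5646
3.4043 0.9964 0.1367
5.1027 1.7250 0.2745 0.0000
7.3229 2.9099 0.5511 0.0000 0.0000
9.9512 4.7314 1.1064 0.0000 0.0000 0.0000
12.5135 7.2688 2.2215 0.0000 0.0000 0.0000 0.0000
14.9609 9.9512 4.4604 0.0000 0.0000 0.0000 0.0000 0.0000

Δt=0.05471, u=1.04691, d=0.95519, q=0.50107, disc=e^(-rΔt)=0.99825
k=7 terminal: V=max(K-S,0) → 14.9609 9.9512 4.4604 0.0000 0.0000 0.0000 0.0000 0.0000
k=6: j=0 S=54.6165 intr=12.5135 cont=12.4289 V=12.5135[EX]; j=1 S=59.8612 intr=7.2688 cont=7.1873 V=7.2688[EX]; j=2 S=65.6096 intr=1.5204 cont=2.2215 V=2.2215[hold]; j=3 S=71.9100 intr=0.0000 cont=0.0000 V=0.0000[hold]; j=4 S=78.8154 intr=0.0000 cont=0.0000 V=0.0000[hold]; j=5 S=86.3839 intr=0.0000 cont=0.0000 V=0.0000[hold]; j=6 S=94.6792 intr=0.0000 cont=0.0000 V=0.0000[hold]  S*(6)=59.8612
k=5: j=0 S=57.1788 intr=9.9512 cont=9.8682 V=9.9512[EX]; j=1 S=62.6696 intr=4.4604 cont=4.7314 V=4.7314[hold]; j=2 S=68.6876 intr=0.0000 cont=1.1064 V=1.1064[hold]; j=3 S=75.2836 intr=0.0000 cont=0.0000 V=0.0000[hold]; j=4 S=82.5129 intr=0.0000 cont=0.0000 V=0.0000[hold]; j=5 S=90.4365 intr=0.0000 cont=0.0000 V=0.0000[hold]  S*(5)=57.1788
k=4: j=0 S=59.8612 intr=7.2688 cont=7.3229 V=7.3229[hold]; j=1 S=65.6096 intr=1.5204 cont=2.9099 V=2.9099[hold]; j=2 S=71.9100 intr=0.0000 cont=0.5511 V=0.5511[hold]; j=3 S=78.8154 intr=0.0000 cont=0.0000 V=0.0000[hold]; j=4 S=86.3839 intr=0.0000 cont=0.0000 V=0.0000[hold]  S*(4)=-
k=3: j=0 S=62.6696 intr=4.4604 cont=5.1027 V=5.1027[hold]; j=1 S=68.6876 intr=0.0000 cont=1.7250 V=1.7250[hold]; j=2 S=75.2836 intr=0.0000 cont=0.2745 V=0.2745[hold]; j=3 S=82.5129 intr=0.0000 cont=0.0000 V=0.0000[hold]  S*(3)=-
k=2: j=0 S=65.6096 intr=1.5204 cont=3.4043 V=3.4043[hold]; j=1 S=71.9100 intr=0.0000 cont=0.9964 V=0.9964[hold]; j=2 S=78.8154 intr=0.0000 cont=0.1367 V=0.1367[hold]  S*(2)=-
k=1: j=0 S=68.6876 intr=0.0000 cont=2.1939 V=2.1939[hold]; j=1 S=75.2836 intr=0.0000 cont=0.5646 V=0.5646[hold]  S*(1)=-
k=0: j=0 S=71.9100 intr=0.0000 cont=1.3751 V=1.3751[hold]  S*(0)=-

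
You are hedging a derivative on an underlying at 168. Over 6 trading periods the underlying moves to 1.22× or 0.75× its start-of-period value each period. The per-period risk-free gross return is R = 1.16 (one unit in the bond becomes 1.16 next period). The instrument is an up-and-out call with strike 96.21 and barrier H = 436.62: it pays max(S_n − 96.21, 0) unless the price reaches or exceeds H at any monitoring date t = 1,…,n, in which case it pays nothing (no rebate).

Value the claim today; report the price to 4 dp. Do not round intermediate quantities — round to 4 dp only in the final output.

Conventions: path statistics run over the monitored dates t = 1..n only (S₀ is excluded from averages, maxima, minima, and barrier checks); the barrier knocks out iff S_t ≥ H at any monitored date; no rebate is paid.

With p* = (R−d)/(u−d) = 0.8723, sum probability × payoff across the paths and divide by R^6.
Enumerate all 2^6 = 64 price paths (U = up ×1.22, D = down ×0.75); each path with k up-moves has probability p*^k·(1−p*)^(6−k).
DDDDDD: M=126.0000, payoff=0.0000, prob=0.000004
UDDDDD: M=204.9600, payoff=0.0000, prob=0.000030
DUDDDD: M=153.7200, payoff=0.0000, prob=0.000030
UUDDDD: M=250.0512, payoff=0.0000, prob=0.000202
DDUDDD: M=126.0000, payoff=0.0000, prob=0.000030
UDUDDD: M=204.9600, payoff=0.0000, prob=0.000202
DUUDDD: M=187.5384, payoff=0.0000, prob=0.000202
UUUDDD: M=305.0625, payoff=32.4882, prob=0.001381
DDDUDD: M=126.0000, payoff=0.0000, prob=0.000030
UDDUDD: M=204.9600, payoff=0.0000, prob=0.000202
DUDUDD: M=153.7200, payoff=0.0000, prob=0.000202
UUDUDD: M=250.0512, payoff=32.4882, prob=0.001381
DDUUDD: M=140.6538, payoff=0.0000, prob=0.000202
UDUUDD: M=228.7968, payoff=32.4882, prob=0.001381
DUUUDD: M=228.7968, payoff=32.4882, prob=0.001381
UUUUDD: M=372.1762, payoff=113.1391, prob=0.009437
DDDDUD: M=126.0000, payoff=0.0000, prob=0.000030
UDDDUD: M=204.9600, payoff=0.0000, prob=0.000202
DUDDUD: M=153.7200, payoff=0.0000, prob=0.000202
UUDDUD: M=250.0512, payoff=32.4882, prob=0.001381
DDUDUD: M=126.0000, payoff=0.0000, prob=0.000202
UDUDUD: M=204.9600, payoff=32.4882, prob=0.001381
DUUDUD: M=187.5384, payoff=32.4882, prob=0.001381
UUUDUD: M=305.0625, payoff=113.1391, prob=0.009437
DDDUUD: M=126.0000, payoff=0.0000, prob=0.000202
UDDUUD: M=204.9600, payoff=32.4882, prob=0.001381
DUDUUD: M=171.5976, payoff=32.4882, prob=0.001381
UUDUUD: M=279.1322, payoff=113.1391, prob=0.009437
DDUUUD: M=171.5976, payoff=32.4882, prob=0.001381
UDUUUD: M=279.1322, payoff=113.1391, prob=0.009437
DUUUUD: M=279.1322, payoff=113.1391, prob=0.009437
UUUUUD: M=454.0550, payoff=0.0000, prob=0.064489
DDDDDU: M=126.0000, payoff=0.0000, prob=0.000030
UDDDDU: M=204.9600, payoff=0.0000, prob=0.000202
DUDDDU: M=153.7200, payoff=0.0000, prob=0.000202
UUDDDU: M=250.0512, payoff=32.4882, prob=0.001381
DDUDDU: M=126.0000, payoff=0.0000, prob=0.000202
UDUDDU: M=204.9600, payoff=32.4882, prob=0.001381
DUUDDU: M=187.5384, payoff=32.4882, prob=0.001381
UUUDDU: M=305.0625, payoff=113.1391, prob=0.009437
DDDUDU: M=126.0000, payoff=0.0000, prob=0.000202
UDDUDU: M=204.9600, payoff=32.4882, prob=0.001381
DUDUDU: M=153.7200, payoff=32.4882, prob=0.001381
UUDUDU: M=250.0512, payoff=113.1391, prob=0.009437
DDUUDU: M=140.6538, payoff=32.4882, prob=0.001381
UDUUDU: M=228.7968, payoff=113.1391, prob=0.009437
DUUUDU: M=228.7968, payoff=113.1391, prob=0.009437
UUUUDU: M=372.1762, payoff=244.3312, prob=0.064489
DDDDUU: M=126.0000, payoff=0.0000, prob=0.000202
UDDDUU: M=204.9600, payoff=32.4882, prob=0.001381
DUDDUU: M=153.7200, payoff=32.4882, prob=0.001381
UUDDUU: M=250.0512, payoff=113.1391, prob=0.009437
DDUDUU: M=128.6982, payoff=32.4882, prob=0.001381
UDUDUU: M=209.3491, payoff=113.1391, prob=0.009437
DUUDUU: M=209.3491, payoff=113.1391, prob=0.009437
UUUDUU: M=340.5412, payoff=244.3312, prob=0.064489
DDDUUU: M=128.6982, payoff=32.4882, prob=0.001381
UDDUUU: M=209.3491, payoff=113.1391, prob=0.009437
DUDUUU: M=209.3491, payoff=113.1391, prob=0.009437
UUDUUU: M=340.5412, payoff=244.3312, prob=0.064489
DDUUUU: M=209.3491, payoff=113.1391, prob=0.009437
UDUUUU: M=340.5412, payoff=244.3312, prob=0.064489
DUUUUU: M=340.5412, payoff=244.3312, prob=0.064489
UUUUUU: M=553.9471, payoff=0.0000, prob=0.440673
Price = Σ prob·payoff / R^6 = 95.696377 / 2.436396 = 39.2778

price = 39.2778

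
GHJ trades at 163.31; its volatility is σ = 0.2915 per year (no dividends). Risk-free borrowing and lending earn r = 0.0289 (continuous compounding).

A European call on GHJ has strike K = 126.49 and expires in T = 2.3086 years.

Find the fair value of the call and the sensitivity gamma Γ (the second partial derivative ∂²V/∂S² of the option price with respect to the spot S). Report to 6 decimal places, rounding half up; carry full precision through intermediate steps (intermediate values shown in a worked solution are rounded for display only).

σ√T = 0.2915·√2.3086 = 0.442907
d₁ = (ln(S/K) + (r+σ²/2)T) / (σ√T) = (ln(163.31/126.49) + (0.0289+0.2915²/2)·2.3086) / 0.442907 = (0.255487 + 0.164802) / 0.442907 = 0.948932
d₂ = d₁ − σ√T = 0.948932 − 0.442907 = 0.506025
e^{−rT} = 0.935458
N(d₁) = 0.828672,  N(d₂) = 0.693580
Call price V = S·N(d₁) − K·e^{−rT}·N(d₂) = 135.330491 − 82.068684 = 53.261807
φ(d₁) = (1/√(2π))·e^{−d₁²/2} = 0.254317
Γ = φ(d₁) / (S·σ·√T) = 0.003516

price = 53.261807
Γ = 0.003516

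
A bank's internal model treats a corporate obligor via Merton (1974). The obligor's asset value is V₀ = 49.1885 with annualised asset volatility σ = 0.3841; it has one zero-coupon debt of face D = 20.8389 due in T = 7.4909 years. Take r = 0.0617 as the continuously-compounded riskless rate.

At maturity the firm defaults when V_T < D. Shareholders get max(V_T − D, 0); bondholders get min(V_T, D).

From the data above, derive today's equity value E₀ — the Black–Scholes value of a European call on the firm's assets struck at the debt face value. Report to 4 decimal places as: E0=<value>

Equity is a call on the firm's assets struck at D = 20.8389:
d₁ = [ln(V₀/D) + (r + σ²/2)T] / (σ√T)
   = [ln(49.1885/20.8389) + (0.0617 + 0.5·0.3841²)·7.4909] / (0.3841·√7.4909)
   = [0.858838 + 1.014765] / 1.051263 = 1.782241
d₂ = d₁ − σ√T = 1.782241 − 1.051263 = 0.730978
N(d₁) = 0.962645,  N(d₂) = 0.767604,  e^(−rT) = 0.629904
E₀ = V₀·N(d₁) − D·e^(−rT)·N(d₂)
   = 49.1885·0.962645 − 20.8389·0.629904·0.767604 = 37.275116

E0=37.2751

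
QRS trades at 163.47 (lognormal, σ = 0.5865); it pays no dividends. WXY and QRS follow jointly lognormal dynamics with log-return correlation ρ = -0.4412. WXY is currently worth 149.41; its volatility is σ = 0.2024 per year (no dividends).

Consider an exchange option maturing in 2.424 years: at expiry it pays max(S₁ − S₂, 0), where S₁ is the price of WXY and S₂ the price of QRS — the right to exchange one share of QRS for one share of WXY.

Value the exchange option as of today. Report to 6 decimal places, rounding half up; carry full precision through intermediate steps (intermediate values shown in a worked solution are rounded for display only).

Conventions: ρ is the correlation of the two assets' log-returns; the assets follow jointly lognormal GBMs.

σ_eff = √(σ₁² + σ₂² − 2ρσ₁σ₂) = √(0.2024² + 0.5865² − 2·-0.4412·0.2024·0.5865) = 0.699783
d₁ = (ln(S₁/S₂) + (q₂ − q₁ + σ_eff²/2)T) / (σ_eff√T) = (ln(149.41/163.47) + (0.0 − 0.0 + 0.244848)·2.424) / 1.089505 = 0.462206
d₂ = d₁ − σ_eff√T = 0.462206 − 1.089505 = -0.627300
N(d₁) = 0.678033,  N(d₂) = 0.265231
V = S₁·e^{−q₁T}·N(d₁) − S₂·e^{−q₂T}·N(d₂) = 101.304932 − 43.357382 = 57.947550
Key observation: pricing in QRS-units makes this a unit-strike call on the ratio S₁/S₂ — the risk-free rate cancels and cannot affect the value.

exchange price = 57.947550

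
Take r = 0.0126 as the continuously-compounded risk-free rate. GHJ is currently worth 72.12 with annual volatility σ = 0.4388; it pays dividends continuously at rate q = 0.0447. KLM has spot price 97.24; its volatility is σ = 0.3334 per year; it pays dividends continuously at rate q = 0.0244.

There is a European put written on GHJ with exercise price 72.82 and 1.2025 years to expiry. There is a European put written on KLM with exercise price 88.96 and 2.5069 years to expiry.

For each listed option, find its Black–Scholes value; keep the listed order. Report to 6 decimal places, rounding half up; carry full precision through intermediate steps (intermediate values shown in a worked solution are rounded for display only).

[GHJ put K=72.82]
σ√T = 0.4388·√1.2025 = 0.481182
d₁ = (ln(S/K) + (r−q+σ²/2)T) / (σ√T) = (ln(72.12/72.82) + (0.0126−0.0447+0.4388²/2)·1.2025) / 0.481182 = (-0.009659 + 0.077168) / 0.481182 = 0.140297
d₂ = d₁ − σ√T = 0.140297 − 0.481182 = -0.340885
e^{−rT} = 0.984963
e^{−qT} = 0.947667
N(−d₁) = 0.444213,  N(−d₂) = 0.633405
price = K·e^{−rT}·N(−d₂) − S·e^{−qT}·N(−d₁) = 45.430946 − 30.360051 = 15.070896
[KLM put K=88.96]
σ√T = 0.3334·√2.5069 = 0.527879
d₁ = (ln(S/K) + (r−q+σ²/2)T) / (σ√T) = (ln(97.24/88.96) + (0.0126−0.0244+0.3334²/2)·2.5069) / 0.527879 = (0.088995 + 0.109747) / 0.527879 = 0.376492
d₂ = d₁ − σ√T = 0.376492 − 0.527879 = -0.151387
e^{−rT} = 0.968907
e^{−qT} = 0.940665
N(−d₁) = 0.353276,  N(−d₂) = 0.560165
price = K·e^{−rT}·N(−d₂) − S·e^{−qT}·N(−d₁) = 48.282815 − 32.314222 = 15.968592

price(GHJ put K=72.82) = 15.070896
price(KLM put K=88.96) = 15.968592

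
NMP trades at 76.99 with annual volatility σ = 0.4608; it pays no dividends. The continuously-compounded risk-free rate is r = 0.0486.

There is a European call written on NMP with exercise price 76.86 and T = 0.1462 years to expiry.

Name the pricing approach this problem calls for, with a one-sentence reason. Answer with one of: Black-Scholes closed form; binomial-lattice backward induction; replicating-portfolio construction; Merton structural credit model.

framework: Black-Scholes closed form

Key observation: the strike-76.86 call on NMP is European-exercise on a continuously-modelled lognormal underlying, so its value is a single closed-form evaluation.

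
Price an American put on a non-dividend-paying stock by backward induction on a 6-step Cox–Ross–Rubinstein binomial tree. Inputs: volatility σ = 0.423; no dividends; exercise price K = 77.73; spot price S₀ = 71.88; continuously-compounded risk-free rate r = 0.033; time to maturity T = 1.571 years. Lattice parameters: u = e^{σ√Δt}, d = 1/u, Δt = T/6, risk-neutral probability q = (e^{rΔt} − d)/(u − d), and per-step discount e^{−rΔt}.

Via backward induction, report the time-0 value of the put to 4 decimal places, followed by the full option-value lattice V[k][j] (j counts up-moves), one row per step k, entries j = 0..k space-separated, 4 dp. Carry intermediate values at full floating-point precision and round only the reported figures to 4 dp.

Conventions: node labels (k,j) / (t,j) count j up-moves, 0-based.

price = 16.9852
tree:
16.9852
23.5246 9.8075
31.4274 14.9063 4.1470
40.1807 21.9817 7.0757 0.8681
47.4887 31.1066 11.9342 1.6397 0.0000
53.3744 40.1807 19.8397 3.0971 0.0000 0.0000
58.1147 47.4887 31.1066 5.8500 0.0000 0.0000 0.0000

params: Δt=0.26183 u=1.24166 d=0.80537 q=0.46599 e^(-rΔt)=0.99140
t_6 payoffs: 58.1147 47.4887 31.1066 5.8500 0.0000 0.0000 0.0000
k=5: node(5,0) S=24.3556 payoff=53.3744 vs cont=52.7057 → 53.3744 [stop]  node(5,1) S=37.5493 payoff=40.1807 vs cont=39.5120 → 40.1807 [stop]  node(5,2) S=57.8903 payoff=19.8397 vs cont=19.1709 → 19.8397 [stop]  node(5,3) S=89.2504 payoff=0.0000 vs cont=3.0971 → 3.0971 [wait]  node(5,4) S=137.5986 payoff=0.0000 vs cont=0.0000 → 0.0000 [wait]  node(5,5) S=212.1378 payoff=0.0000 vs cont=0.0000 → 0.0000 [wait]
k=4: node(4,0) S=30.2413 payoff=47.4887 vs cont=46.8200 → 47.4887 [stop]  node(4,1) S=46.6234 payoff=31.1066 vs cont=30.4379 → 31.1066 [stop]  node(4,2) S=71.8800 payoff=5.8500 vs cont=11.9342 → 11.9342 [wait]  node(4,3) S=110.8185 payoff=0.0000 vs cont=1.6397 → 1.6397 [wait]  node(4,4) S=170.8504 payoff=0.0000 vs cont=0.0000 → 0.0000 [wait]
k=3: node(3,0) S=37.5493 payoff=40.1807 vs cont=39.5120 → 40.1807 [stop]  node(3,1) S=57.8903 payoff=19.8397 vs cont=21.9817 → 21.9817 [wait]  node(3,2) S=89.2504 payoff=0.0000 vs cont=7.0757 → 7.0757 [wait]  node(3,3) S=137.5986 payoff=0.0000 vs cont=0.8681 → 0.8681 [wait]
k=2: node(2,0) S=46.6234 payoff=31.1066 vs cont=31.4274 → 31.4274 [wait]  node(2,1) S=71.8800 payoff=5.8500 vs cont=14.9063 → 14.9063 [wait]  node(2,2) S=110.8185 payoff=0.0000 vs cont=4.1470 → 4.1470 [wait]
k=1: node(1,0) S=57.8903 payoff=19.8397 vs cont=23.5246 → 23.5246 [wait]  node(1,1) S=89.2504 payoff=0.0000 vs cont=9.8075 → 9.8075 [wait]
k=0: node(0,0) S=71.8800 payoff=5.8500 vs cont=16.9852 → 16.9852 [wait]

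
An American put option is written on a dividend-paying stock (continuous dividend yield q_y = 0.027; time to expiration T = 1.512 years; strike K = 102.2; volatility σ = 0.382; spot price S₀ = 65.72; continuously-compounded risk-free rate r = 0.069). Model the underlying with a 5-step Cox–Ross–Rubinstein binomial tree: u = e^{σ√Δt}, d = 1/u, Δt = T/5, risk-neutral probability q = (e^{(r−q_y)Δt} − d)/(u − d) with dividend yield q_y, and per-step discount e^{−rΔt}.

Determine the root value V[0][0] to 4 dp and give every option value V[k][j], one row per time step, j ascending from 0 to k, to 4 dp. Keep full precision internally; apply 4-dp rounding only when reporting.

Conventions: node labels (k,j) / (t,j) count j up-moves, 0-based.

price = 36.9723
tree:
36.9723
48.9319 25.5366
59.0245 36.4800 14.7067
67.2049 48.9319 23.7074 5.5216
73.8354 59.0245 36.4800 10.7982 0.0000
79.2096 67.2049 48.9319 21.1174 0.0000 0.0000

Δt=0.30240  u=1.23376  d=0.81053  q=0.47788  discount=0.97935
step 5 (expiry): payoffs max(K−S,0) = 79.2096 67.2049 48.9319 21.1174 0.0000 0.0000
k=4: (k=4,j=0): S=28.3646, K−S=73.8354, hold=71.9557 ⇒ V=73.8354 exercise | (k=4,j=1): S=43.1755, K−S=59.0245, hold=57.2652 ⇒ V=59.0245 exercise | (k=4,j=2): S=65.7200, K−S=36.4800, hold=34.9040 ⇒ V=36.4800 exercise | (k=4,j=3): S=100.0364, K−S=2.1636, hold=10.7982 ⇒ V=10.7982 continue | (k=4,j=4): S=152.2714, K−S=0.0000, hold=0.0000 ⇒ V=0.0000 continue
k=3: (k=3,j=0): S=34.9951, K−S=67.2049, hold=65.3791 ⇒ V=67.2049 exercise | (k=3,j=1): S=53.2681, K−S=48.9319, hold=47.2547 ⇒ V=48.9319 exercise | (k=3,j=2): S=81.0826, K−S=21.1174, hold=23.7074 ⇒ V=23.7074 continue | (k=3,j=3): S=123.4207, K−S=0.0000, hold=5.5216 ⇒ V=5.5216 continue
k=2: (k=2,j=0): S=43.1755, K−S=59.0245, hold=57.2652 ⇒ V=59.0245 exercise | (k=2,j=1): S=65.7200, K−S=36.4800, hold=36.1162 ⇒ V=36.4800 exercise | (k=2,j=2): S=100.0364, K−S=2.1636, hold=14.7067 ⇒ V=14.7067 continue
k=1: (k=1,j=0): S=53.2681, K−S=48.9319, hold=47.2547 ⇒ V=48.9319 exercise | (k=1,j=1): S=81.0826, K−S=21.1174, hold=25.5366 ⇒ V=25.5366 continue
k=0: (k=0,j=0): S=65.7200, K−S=36.4800, hold=36.9723 ⇒ V=36.9723 continue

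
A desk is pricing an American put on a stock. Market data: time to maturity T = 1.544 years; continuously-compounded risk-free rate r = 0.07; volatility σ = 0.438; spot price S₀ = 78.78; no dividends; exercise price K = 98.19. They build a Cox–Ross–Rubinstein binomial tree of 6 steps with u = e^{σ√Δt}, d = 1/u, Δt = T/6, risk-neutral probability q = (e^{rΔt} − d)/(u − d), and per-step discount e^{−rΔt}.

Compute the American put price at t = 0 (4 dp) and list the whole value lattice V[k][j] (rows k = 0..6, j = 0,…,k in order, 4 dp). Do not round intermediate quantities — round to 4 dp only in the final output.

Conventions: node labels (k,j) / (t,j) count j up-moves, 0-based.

price = 25.7294
tree:
25.7294
35.6730 16.1451
47.6744 24.2781 8.1223
57.7389 35.1058 13.7015 2.5081
65.7982 47.6744 22.4249 4.9611 0.0000
72.2518 57.7389 35.1058 9.8130 0.0000 0.0000
77.4197 65.7982 47.6744 19.4100 0.0000 0.0000 0.0000

params: Δt=0.25733 u=1.24881 d=0.80076 q=0.48525 e^(-rΔt)=0.98215
t_6 payoffs: 77.4197 65.7982 47.6744 19.4100 0.0000 0.0000 0.0000
k=5: node(5,0) S=25.9382 payoff=72.2518 vs cont=70.4989 → 72.2518 [stop]  node(5,1) S=40.4511 payoff=57.7389 vs cont=55.9860 → 57.7389 [stop]  node(5,2) S=63.0842 payoff=35.1058 vs cont=33.3529 → 35.1058 [stop]  node(5,3) S=98.3810 payoff=0.0000 vs cont=9.8130 → 9.8130 [wait]  node(5,4) S=153.4271 payoff=0.0000 vs cont=0.0000 → 0.0000 [wait]  node(5,5) S=239.2725 payoff=0.0000 vs cont=0.0000 → 0.0000 [wait]
k=4: node(4,0) S=32.3918 payoff=65.7982 vs cont=64.0453 → 65.7982 [stop]  node(4,1) S=50.5156 payoff=47.6744 vs cont=45.9215 → 47.6744 [stop]  node(4,2) S=78.7800 payoff=19.4100 vs cont=22.4249 → 22.4249 [wait]  node(4,3) S=122.8589 payoff=0.0000 vs cont=4.9611 → 4.9611 [wait]  node(4,4) S=191.6008 payoff=0.0000 vs cont=0.0000 → 0.0000 [wait]
k=3: node(3,0) S=40.4511 payoff=57.7389 vs cont=55.9860 → 57.7389 [stop]  node(3,1) S=63.0842 payoff=35.1058 vs cont=34.7897 → 35.1058 [stop]  node(3,2) S=98.3810 payoff=0.0000 vs cont=13.7015 → 13.7015 [wait]  node(3,3) S=153.4271 payoff=0.0000 vs cont=2.5081 → 2.5081 [wait]
k=2: node(2,0) S=50.5156 payoff=47.6744 vs cont=45.9215 → 47.6744 [stop]  node(2,1) S=78.7800 payoff=19.4100 vs cont=24.2781 → 24.2781 [wait]  node(2,2) S=122.8589 payoff=0.0000 vs cont=8.1223 → 8.1223 [wait]
k=1: node(1,0) S=63.0842 payoff=35.1058 vs cont=35.6730 → 35.6730 [wait]  node(1,1) S=98.3810 payoff=0.0000 vs cont=16.1451 → 16.1451 [wait]
k=0: node(0,0) S=78.7800 payoff=19.4100 vs cont=25.7294 → 25.7294 [wait]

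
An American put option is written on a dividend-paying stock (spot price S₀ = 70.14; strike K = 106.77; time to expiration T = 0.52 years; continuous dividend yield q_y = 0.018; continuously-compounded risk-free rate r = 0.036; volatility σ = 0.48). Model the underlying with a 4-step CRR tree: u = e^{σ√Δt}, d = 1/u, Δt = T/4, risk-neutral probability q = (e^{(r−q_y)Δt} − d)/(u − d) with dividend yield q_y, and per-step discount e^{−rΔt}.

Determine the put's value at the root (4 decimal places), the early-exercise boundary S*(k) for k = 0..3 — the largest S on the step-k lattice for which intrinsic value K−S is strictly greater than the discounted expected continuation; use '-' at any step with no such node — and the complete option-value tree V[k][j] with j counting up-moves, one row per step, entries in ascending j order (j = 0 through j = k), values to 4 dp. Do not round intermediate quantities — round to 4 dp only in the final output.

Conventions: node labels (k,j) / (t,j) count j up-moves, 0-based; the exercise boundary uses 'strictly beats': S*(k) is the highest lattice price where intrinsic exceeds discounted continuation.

Δt=0.13000  u=1.18895  d=0.84108  q=0.46358  discount=0.99533
step 4 (expiry): payoffs max(K−S,0) = 71.6691 57.1517 36.6300 7.6208 0.0000
step 3: (k=3,j=0): S=41.7331, K−S=65.0369, hold=64.6360 ⇒ V=65.0369 exercise | (k=3,j=1): S=58.9935, K−S=47.7765, hold=47.4159 ⇒ V=47.7765 exercise | (k=3,j=2): S=83.3926, K−S=23.3774, hold=23.0738 ⇒ V=23.3774 exercise | (k=3,j=3): S=117.8830, K−S=0.0000, hold=4.0689 ⇒ V=4.0689 continue  boundary S*=83.3926
step 2: (k=2,j=0): S=49.6183, K−S=57.1517, hold=56.7691 ⇒ V=57.1517 exercise | (k=2,j=1): S=70.1400, K−S=36.6300, hold=36.2954 ⇒ V=36.6300 exercise | (k=2,j=2): S=99.1492, K−S=7.6208, hold=14.3591 ⇒ V=14.3591 continue  boundary S*=70.1400
step 1: (k=1,j=0): S=58.9935, K−S=47.7765, hold=47.4159 ⇒ V=47.7765 exercise | (k=1,j=1): S=83.3926, K−S=23.3774, hold=26.1829 ⇒ V=26.1829 continue  boundary S*=58.9935
step 0: (k=0,j=0): S=70.1400, K−S=36.6300, hold=37.5899 ⇒ V=37.5899 continue  boundary S*=-

price = 37.5899
boundary = - 58.9935 70.1400 83.3926
tree:
37.5899
47.7765 26.1829
57.1517 36.6300 14.3591
65.0369 47.7765 23.3774 4.0689
71.6691 57.1517 36.6300 7.6208 0.0000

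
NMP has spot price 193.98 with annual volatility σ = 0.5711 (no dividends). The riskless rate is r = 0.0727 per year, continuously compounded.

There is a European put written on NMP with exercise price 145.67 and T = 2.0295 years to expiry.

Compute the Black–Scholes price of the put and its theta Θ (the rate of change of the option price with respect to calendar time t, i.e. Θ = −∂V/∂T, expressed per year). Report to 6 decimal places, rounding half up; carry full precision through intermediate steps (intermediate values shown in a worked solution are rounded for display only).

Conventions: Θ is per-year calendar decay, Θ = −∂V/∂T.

σ√T = 0.5711·√2.0295 = 0.813592
d₁ = (ln(S/K) + (r+σ²/2)T) / (σ√T) = (ln(193.98/145.67) + (0.0727+0.5711²/2)·2.0295) / 0.813592 = (0.286411 + 0.478511) / 0.813592 = 0.940179
d₂ = d₁ − σ√T = 0.940179 − 0.813592 = 0.126587
e^{−rT} = 0.862824
N(−d₁) = 0.173563,  N(−d₂) = 0.449634
Put price V = K·e^{−rT}·N(−d₂) − S·N(−d₁) = 56.513371 − 33.667740 = 22.845630
φ(d₁) = (1/√(2π))·e^{−d₁²/2} = 0.256428
Θ = −S·φ(d₁)·σ/(2√T) + r·K·e^{−rT}·N(−d₂) = −9.970350 + 4.108522 = -5.861828

price = 22.845630
Θ = -5.861828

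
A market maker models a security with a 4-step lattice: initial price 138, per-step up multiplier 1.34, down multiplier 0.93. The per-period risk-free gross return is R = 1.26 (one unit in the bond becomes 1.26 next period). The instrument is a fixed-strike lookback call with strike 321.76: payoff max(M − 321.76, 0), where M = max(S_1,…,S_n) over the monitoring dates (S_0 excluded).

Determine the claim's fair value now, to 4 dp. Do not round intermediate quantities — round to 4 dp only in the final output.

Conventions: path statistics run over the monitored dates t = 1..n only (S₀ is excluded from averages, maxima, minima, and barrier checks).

price = 20.9251

Under the martingale measure an up-move has probability p* = 0.8049; value the claim as the probability-weighted average of per-path payoffs, discounted 4 periods at R = 1.26.
Enumerate all 2^4 = 16 price paths (U = up ×1.34, D = down ×0.93); each path with k up-moves has probability p*^k·(1−p*)^(4−k).
DDDD: M=128.3400, payoff=0.0000, prob=0.001450
UDDD: M=184.9200, payoff=0.0000, prob=0.005979
DUDD: M=171.9756, payoff=0.0000, prob=0.005979
UUDD: M=247.7928, payoff=0.0000, prob=0.024665
DDUD: M=159.9373, payoff=0.0000, prob=0.005979
UDUD: M=230.4473, payoff=0.0000, prob=0.024665
DUUD: M=230.4473, payoff=0.0000, prob=0.024665
UUUD: M=332.0424, payoff=10.2824, prob=0.101741
DDDU: M=148.7417, payoff=0.0000, prob=0.005979
UDDU: M=214.3160, payoff=0.0000, prob=0.024665
DUDU: M=214.3160, payoff=0.0000, prob=0.024665
UUDU: M=308.7994, payoff=0.0000, prob=0.101741
DDUU: M=214.3160, payoff=0.0000, prob=0.024665
UDUU: M=308.7994, payoff=0.0000, prob=0.101741
DUUU: M=308.7994, payoff=0.0000, prob=0.101741
UUUU: M=444.9368, payoff=123.1768, prob=0.419682
Price = Σ prob·payoff / R^4 = 52.741202 / 2.520474 = 20.9251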